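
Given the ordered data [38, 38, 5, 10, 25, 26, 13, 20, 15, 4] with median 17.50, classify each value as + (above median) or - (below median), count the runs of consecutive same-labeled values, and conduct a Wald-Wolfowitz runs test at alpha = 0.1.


Step 1: Compute median = 17.50; label A = above, B = below.
Labels in order: AABBAABABB  (n_A = 5, n_B = 5)
Step 2: Count runs R = 6.
Step 3: Under H0 (random ordering), E[R] = 2*n_A*n_B/(n_A+n_B) + 1 = 2*5*5/10 + 1 = 6.0000.
        Var[R] = 2*n_A*n_B*(2*n_A*n_B - n_A - n_B) / ((n_A+n_B)^2 * (n_A+n_B-1)) = 2000/900 = 2.2222.
        SD[R] = 1.4907.
Step 4: R = E[R], so z = 0 with no continuity correction.
Step 5: Two-sided p-value via normal approximation = 2*(1 - Phi(|z|)) = 1.000000.
Step 6: alpha = 0.1. fail to reject H0.

R = 6, z = 0.0000, p = 1.000000, fail to reject H0.


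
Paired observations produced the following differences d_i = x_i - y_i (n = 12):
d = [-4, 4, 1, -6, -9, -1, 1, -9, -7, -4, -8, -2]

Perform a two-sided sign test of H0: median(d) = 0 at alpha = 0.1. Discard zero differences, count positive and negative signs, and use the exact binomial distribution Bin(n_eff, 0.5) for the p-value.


Step 1: Discard zero differences. Original n = 12; n_eff = number of nonzero differences = 12.
Nonzero differences (with sign): -4, +4, +1, -6, -9, -1, +1, -9, -7, -4, -8, -2
Step 2: Count signs: positive = 3, negative = 9.
Step 3: Under H0: P(positive) = 0.5, so the number of positives S ~ Bin(12, 0.5).
Step 4: Two-sided exact p-value = sum of Bin(12,0.5) probabilities at or below the observed probability = 0.145996.
Step 5: alpha = 0.1. fail to reject H0.

n_eff = 12, pos = 3, neg = 9, p = 0.145996, fail to reject H0.


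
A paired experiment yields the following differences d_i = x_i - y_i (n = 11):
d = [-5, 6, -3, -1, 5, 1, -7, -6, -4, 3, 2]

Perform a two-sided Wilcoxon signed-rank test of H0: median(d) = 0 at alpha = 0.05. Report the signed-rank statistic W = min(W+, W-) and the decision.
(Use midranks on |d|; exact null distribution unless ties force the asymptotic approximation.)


Step 1: Drop any zero differences (none here) and take |d_i|.
|d| = [5, 6, 3, 1, 5, 1, 7, 6, 4, 3, 2]
Step 2: Midrank |d_i| (ties get averaged ranks).
ranks: |5|->7.5, |6|->9.5, |3|->4.5, |1|->1.5, |5|->7.5, |1|->1.5, |7|->11, |6|->9.5, |4|->6, |3|->4.5, |2|->3
Step 3: Attach original signs; sum ranks with positive sign and with negative sign.
W+ = 9.5 + 7.5 + 1.5 + 4.5 + 3 = 26
W- = 7.5 + 4.5 + 1.5 + 11 + 9.5 + 6 = 40
(Check: W+ + W- = 66 should equal n(n+1)/2 = 66.)
Step 4: Test statistic W = min(W+, W-) = 26.
Step 5: Ties in |d|, so use the tie-corrected normal approximation.
        E[W] = n(n+1)/4 = 11*12/4 = 33.
        Tie groups: |d|=1 (t=2), |d|=3 (t=2), |d|=5 (t=2), |d|=6 (t=2); sum(t^3 - t) = 24.
        Var[W] = n(n+1)(2n+1)/24 - sum(t^3-t)/48 = 3036/24 - 24/48 = 126.
        z = (W - E[W]) / sqrt(Var[W]) = (26 - 33) / 11.2250 = -0.6236.
        Two-sided p = 2*Phi(z) = 0.532884.
Step 6: alpha = 0.05. fail to reject H0.

W+ = 26, W- = 40, W = min = 26, p = 0.532884, fail to reject H0.


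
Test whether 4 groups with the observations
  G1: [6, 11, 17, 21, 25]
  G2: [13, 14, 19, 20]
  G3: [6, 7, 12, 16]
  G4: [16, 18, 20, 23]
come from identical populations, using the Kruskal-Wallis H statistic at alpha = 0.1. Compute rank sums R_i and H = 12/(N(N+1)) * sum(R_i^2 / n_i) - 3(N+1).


Step 1: Combine all N = 17 observations and assign midranks.
sorted (value, group, rank): (6,G1,1.5), (6,G3,1.5), (7,G3,3), (11,G1,4), (12,G3,5), (13,G2,6), (14,G2,7), (16,G3,8.5), (16,G4,8.5), (17,G1,10), (18,G4,11), (19,G2,12), (20,G2,13.5), (20,G4,13.5), (21,G1,15), (23,G4,16), (25,G1,17)
Step 2: Sum ranks within each group.
R_1 = 47.5 (n_1 = 5)
R_2 = 38.5 (n_2 = 4)
R_3 = 18 (n_3 = 4)
R_4 = 49 (n_4 = 4)
Step 3: H = 12/(N(N+1)) * sum(R_i^2/n_i) - 3(N+1)
     = 12/(17*18) * (47.5^2/5 + 38.5^2/4 + 18^2/4 + 49^2/4) - 3*18
     = 0.039216 * 1503.06 - 54
     = 4.943627.
Step 4: Ties present; correction factor C = 1 - 18/(17^3 - 17) = 0.996324. Corrected H = 4.943627 / 0.996324 = 4.961870.
Step 5: Under H0, H ~ chi^2(3); p-value = 0.174611.
Step 6: alpha = 0.1. fail to reject H0.

H = 4.9619, df = 3, p = 0.174611, fail to reject H0.


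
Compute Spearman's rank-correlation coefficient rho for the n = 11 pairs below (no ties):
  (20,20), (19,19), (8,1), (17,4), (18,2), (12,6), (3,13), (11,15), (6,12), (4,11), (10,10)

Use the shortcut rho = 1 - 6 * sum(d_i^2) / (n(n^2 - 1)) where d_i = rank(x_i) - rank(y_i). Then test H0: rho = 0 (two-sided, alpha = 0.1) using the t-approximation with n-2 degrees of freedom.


Step 1: Rank x and y separately (midranks; no ties here).
rank(x): 20->11, 19->10, 8->4, 17->8, 18->9, 12->7, 3->1, 11->6, 6->3, 4->2, 10->5
rank(y): 20->11, 19->10, 1->1, 4->3, 2->2, 6->4, 13->8, 15->9, 12->7, 11->6, 10->5
Step 2: d_i = R_x(i) - R_y(i); compute d_i^2.
  (11-11)^2=0, (10-10)^2=0, (4-1)^2=9, (8-3)^2=25, (9-2)^2=49, (7-4)^2=9, (1-8)^2=49, (6-9)^2=9, (3-7)^2=16, (2-6)^2=16, (5-5)^2=0
sum(d^2) = 182.
Step 3: rho = 1 - 6*182 / (11*(11^2 - 1)) = 1 - 1092/1320 = 0.172727.
Step 4: Under H0, t = rho * sqrt((n-2)/(1-rho^2)) = 0.5261 ~ t(9).
Step 5: Two-sided p-value from the t-distribution with 9 df = 0.611542.
Step 6: alpha = 0.1. fail to reject H0.

rho = 0.1727, p = 0.611542, fail to reject H0 at alpha = 0.1.


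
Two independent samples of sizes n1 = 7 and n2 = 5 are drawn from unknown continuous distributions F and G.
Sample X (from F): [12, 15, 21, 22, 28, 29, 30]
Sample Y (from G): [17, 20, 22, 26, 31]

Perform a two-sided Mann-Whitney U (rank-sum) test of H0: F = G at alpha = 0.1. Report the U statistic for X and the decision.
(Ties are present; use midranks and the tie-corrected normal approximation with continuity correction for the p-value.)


Step 1: Combine and sort all 12 observations; assign midranks.
sorted (value, group): (12,X), (15,X), (17,Y), (20,Y), (21,X), (22,X), (22,Y), (26,Y), (28,X), (29,X), (30,X), (31,Y)
ranks: 12->1, 15->2, 17->3, 20->4, 21->5, 22->6.5, 22->6.5, 26->8, 28->9, 29->10, 30->11, 31->12
Step 2: Rank sum for X: R1 = 1 + 2 + 5 + 6.5 + 9 + 10 + 11 = 44.5.
Step 3: U_X = R1 - n1(n1+1)/2 = 44.5 - 7*8/2 = 44.5 - 28 = 16.5.
       U_Y = n1*n2 - U_X = 35 - 16.5 = 18.5.
Step 4: Ties are present, so use the tie-corrected normal approximation (with continuity correction) for the p-value.
Step 5: p-value = 0.935170; compare to alpha = 0.1. fail to reject H0.

U_X = 16.5, p = 0.935170, fail to reject H0 at alpha = 0.1.


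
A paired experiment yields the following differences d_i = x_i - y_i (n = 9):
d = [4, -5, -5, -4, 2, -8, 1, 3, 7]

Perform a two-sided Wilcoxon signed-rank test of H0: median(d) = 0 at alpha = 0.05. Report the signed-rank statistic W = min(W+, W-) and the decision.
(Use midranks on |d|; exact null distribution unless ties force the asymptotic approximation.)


Step 1: Drop any zero differences (none here) and take |d_i|.
|d| = [4, 5, 5, 4, 2, 8, 1, 3, 7]
Step 2: Midrank |d_i| (ties get averaged ranks).
ranks: |4|->4.5, |5|->6.5, |5|->6.5, |4|->4.5, |2|->2, |8|->9, |1|->1, |3|->3, |7|->8
Step 3: Attach original signs; sum ranks with positive sign and with negative sign.
W+ = 4.5 + 2 + 1 + 3 + 8 = 18.5
W- = 6.5 + 6.5 + 4.5 + 9 = 26.5
(Check: W+ + W- = 45 should equal n(n+1)/2 = 45.)
Step 4: Test statistic W = min(W+, W-) = 18.5.
Step 5: Ties in |d|, so use the tie-corrected normal approximation.
        E[W] = n(n+1)/4 = 9*10/4 = 22.5.
        Tie groups: |d|=4 (t=2), |d|=5 (t=2); sum(t^3 - t) = 12.
        Var[W] = n(n+1)(2n+1)/24 - sum(t^3-t)/48 = 1710/24 - 12/48 = 71.
        z = (W - E[W]) / sqrt(Var[W]) = (18.5 - 22.5) / 8.4261 = -0.4747.
        Two-sided p = 2*Phi(z) = 0.634992.
Step 6: alpha = 0.05. fail to reject H0.

W+ = 18.5, W- = 26.5, W = min = 18.5, p = 0.634992, fail to reject H0.


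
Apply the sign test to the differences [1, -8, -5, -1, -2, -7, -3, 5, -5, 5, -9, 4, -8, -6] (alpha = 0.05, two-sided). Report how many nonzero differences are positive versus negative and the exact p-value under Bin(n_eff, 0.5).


Step 1: Discard zero differences. Original n = 14; n_eff = number of nonzero differences = 14.
Nonzero differences (with sign): +1, -8, -5, -1, -2, -7, -3, +5, -5, +5, -9, +4, -8, -6
Step 2: Count signs: positive = 4, negative = 10.
Step 3: Under H0: P(positive) = 0.5, so the number of positives S ~ Bin(14, 0.5).
Step 4: Two-sided exact p-value = sum of Bin(14,0.5) probabilities at or below the observed probability = 0.179565.
Step 5: alpha = 0.05. fail to reject H0.

n_eff = 14, pos = 4, neg = 10, p = 0.179565, fail to reject H0.


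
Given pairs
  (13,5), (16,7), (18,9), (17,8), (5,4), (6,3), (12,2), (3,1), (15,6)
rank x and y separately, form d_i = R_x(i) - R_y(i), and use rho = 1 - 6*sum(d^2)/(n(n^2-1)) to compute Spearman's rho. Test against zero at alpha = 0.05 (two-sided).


Step 1: Rank x and y separately (midranks; no ties here).
rank(x): 13->5, 16->7, 18->9, 17->8, 5->2, 6->3, 12->4, 3->1, 15->6
rank(y): 5->5, 7->7, 9->9, 8->8, 4->4, 3->3, 2->2, 1->1, 6->6
Step 2: d_i = R_x(i) - R_y(i); compute d_i^2.
  (5-5)^2=0, (7-7)^2=0, (9-9)^2=0, (8-8)^2=0, (2-4)^2=4, (3-3)^2=0, (4-2)^2=4, (1-1)^2=0, (6-6)^2=0
sum(d^2) = 8.
Step 3: rho = 1 - 6*8 / (9*(9^2 - 1)) = 1 - 48/720 = 0.933333.
Step 4: Under H0, t = rho * sqrt((n-2)/(1-rho^2)) = 6.8783 ~ t(7).
Step 5: Two-sided p-value from the t-distribution with 7 df = 0.000236.
Step 6: alpha = 0.05. reject H0.

rho = 0.9333, p = 0.000236, reject H0 at alpha = 0.05.


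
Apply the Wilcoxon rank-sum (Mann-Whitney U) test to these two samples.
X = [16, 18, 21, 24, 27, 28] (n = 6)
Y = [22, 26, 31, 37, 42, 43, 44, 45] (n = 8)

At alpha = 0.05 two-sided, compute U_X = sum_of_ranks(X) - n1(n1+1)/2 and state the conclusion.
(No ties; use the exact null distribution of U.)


Step 1: Combine and sort all 14 observations; assign midranks.
sorted (value, group): (16,X), (18,X), (21,X), (22,Y), (24,X), (26,Y), (27,X), (28,X), (31,Y), (37,Y), (42,Y), (43,Y), (44,Y), (45,Y)
ranks: 16->1, 18->2, 21->3, 22->4, 24->5, 26->6, 27->7, 28->8, 31->9, 37->10, 42->11, 43->12, 44->13, 45->14
Step 2: Rank sum for X: R1 = 1 + 2 + 3 + 5 + 7 + 8 = 26.
Step 3: U_X = R1 - n1(n1+1)/2 = 26 - 6*7/2 = 26 - 21 = 5.
       U_Y = n1*n2 - U_X = 48 - 5 = 43.
Step 4: No ties, so the exact null distribution of U (based on enumerating the C(14,6) = 3003 equally likely rank assignments) gives the two-sided p-value.
Step 5: p-value = 0.012654; compare to alpha = 0.05. reject H0.

U_X = 5, p = 0.012654, reject H0 at alpha = 0.05.


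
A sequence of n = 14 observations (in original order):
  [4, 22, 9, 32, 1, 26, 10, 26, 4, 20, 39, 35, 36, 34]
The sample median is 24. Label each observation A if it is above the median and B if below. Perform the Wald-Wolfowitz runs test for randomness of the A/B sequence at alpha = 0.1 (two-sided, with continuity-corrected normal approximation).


Step 1: Compute median = 24; label A = above, B = below.
Labels in order: BBBABABABBAAAA  (n_A = 7, n_B = 7)
Step 2: Count runs R = 8.
Step 3: Under H0 (random ordering), E[R] = 2*n_A*n_B/(n_A+n_B) + 1 = 2*7*7/14 + 1 = 8.0000.
        Var[R] = 2*n_A*n_B*(2*n_A*n_B - n_A - n_B) / ((n_A+n_B)^2 * (n_A+n_B-1)) = 8232/2548 = 3.2308.
        SD[R] = 1.7974.
Step 4: R = E[R], so z = 0 with no continuity correction.
Step 5: Two-sided p-value via normal approximation = 2*(1 - Phi(|z|)) = 1.000000.
Step 6: alpha = 0.1. fail to reject H0.

R = 8, z = 0.0000, p = 1.000000, fail to reject H0.


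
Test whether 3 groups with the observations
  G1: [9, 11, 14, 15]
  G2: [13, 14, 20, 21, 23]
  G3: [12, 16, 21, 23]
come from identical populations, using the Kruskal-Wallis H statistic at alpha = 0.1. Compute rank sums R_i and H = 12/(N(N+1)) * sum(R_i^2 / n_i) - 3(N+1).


Step 1: Combine all N = 13 observations and assign midranks.
sorted (value, group, rank): (9,G1,1), (11,G1,2), (12,G3,3), (13,G2,4), (14,G1,5.5), (14,G2,5.5), (15,G1,7), (16,G3,8), (20,G2,9), (21,G2,10.5), (21,G3,10.5), (23,G2,12.5), (23,G3,12.5)
Step 2: Sum ranks within each group.
R_1 = 15.5 (n_1 = 4)
R_2 = 41.5 (n_2 = 5)
R_3 = 34 (n_3 = 4)
Step 3: H = 12/(N(N+1)) * sum(R_i^2/n_i) - 3(N+1)
     = 12/(13*14) * (15.5^2/4 + 41.5^2/5 + 34^2/4) - 3*14
     = 0.065934 * 693.513 - 42
     = 3.726099.
Step 4: Ties present; correction factor C = 1 - 18/(13^3 - 13) = 0.991758. Corrected H = 3.726099 / 0.991758 = 3.757064.
Step 5: Under H0, H ~ chi^2(2); p-value = 0.152814.
Step 6: alpha = 0.1. fail to reject H0.

H = 3.7571, df = 2, p = 0.152814, fail to reject H0.


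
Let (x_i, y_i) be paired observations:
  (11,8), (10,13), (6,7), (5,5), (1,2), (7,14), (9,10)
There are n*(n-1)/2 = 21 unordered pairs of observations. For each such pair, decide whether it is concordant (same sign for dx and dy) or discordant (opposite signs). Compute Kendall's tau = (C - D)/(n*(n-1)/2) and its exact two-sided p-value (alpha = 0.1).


Step 1: Enumerate the 21 unordered pairs (i,j) with i<j and classify each by sign(x_j-x_i) * sign(y_j-y_i).
  (1,2):dx=-1,dy=+5->D; (1,3):dx=-5,dy=-1->C; (1,4):dx=-6,dy=-3->C; (1,5):dx=-10,dy=-6->C
  (1,6):dx=-4,dy=+6->D; (1,7):dx=-2,dy=+2->D; (2,3):dx=-4,dy=-6->C; (2,4):dx=-5,dy=-8->C
  (2,5):dx=-9,dy=-11->C; (2,6):dx=-3,dy=+1->D; (2,7):dx=-1,dy=-3->C; (3,4):dx=-1,dy=-2->C
  (3,5):dx=-5,dy=-5->C; (3,6):dx=+1,dy=+7->C; (3,7):dx=+3,dy=+3->C; (4,5):dx=-4,dy=-3->C
  (4,6):dx=+2,dy=+9->C; (4,7):dx=+4,dy=+5->C; (5,6):dx=+6,dy=+12->C; (5,7):dx=+8,dy=+8->C
  (6,7):dx=+2,dy=-4->D
Step 2: C = 16, D = 5, total pairs = 21.
Step 3: tau = (C - D)/(n(n-1)/2) = (16 - 5)/21 = 0.523810.
Step 4: Exact two-sided p-value (enumerate n! = 5040 permutations of y under H0): p = 0.136111.
Step 5: alpha = 0.1. fail to reject H0.

tau_b = 0.5238 (C=16, D=5), p = 0.136111, fail to reject H0.


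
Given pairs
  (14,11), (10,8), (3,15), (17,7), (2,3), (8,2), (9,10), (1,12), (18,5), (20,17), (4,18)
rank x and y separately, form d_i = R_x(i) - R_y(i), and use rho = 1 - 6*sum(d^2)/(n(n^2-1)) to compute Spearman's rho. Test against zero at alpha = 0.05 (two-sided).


Step 1: Rank x and y separately (midranks; no ties here).
rank(x): 14->8, 10->7, 3->3, 17->9, 2->2, 8->5, 9->6, 1->1, 18->10, 20->11, 4->4
rank(y): 11->7, 8->5, 15->9, 7->4, 3->2, 2->1, 10->6, 12->8, 5->3, 17->10, 18->11
Step 2: d_i = R_x(i) - R_y(i); compute d_i^2.
  (8-7)^2=1, (7-5)^2=4, (3-9)^2=36, (9-4)^2=25, (2-2)^2=0, (5-1)^2=16, (6-6)^2=0, (1-8)^2=49, (10-3)^2=49, (11-10)^2=1, (4-11)^2=49
sum(d^2) = 230.
Step 3: rho = 1 - 6*230 / (11*(11^2 - 1)) = 1 - 1380/1320 = -0.045455.
Step 4: Under H0, t = rho * sqrt((n-2)/(1-rho^2)) = -0.1365 ~ t(9).
Step 5: Two-sided p-value from the t-distribution with 9 df = 0.894427.
Step 6: alpha = 0.05. fail to reject H0.

rho = -0.0455, p = 0.894427, fail to reject H0 at alpha = 0.05.


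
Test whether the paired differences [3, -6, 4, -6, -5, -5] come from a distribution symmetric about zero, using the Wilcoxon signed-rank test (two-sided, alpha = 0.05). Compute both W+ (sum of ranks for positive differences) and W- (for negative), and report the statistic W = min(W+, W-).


Step 1: Drop any zero differences (none here) and take |d_i|.
|d| = [3, 6, 4, 6, 5, 5]
Step 2: Midrank |d_i| (ties get averaged ranks).
ranks: |3|->1, |6|->5.5, |4|->2, |6|->5.5, |5|->3.5, |5|->3.5
Step 3: Attach original signs; sum ranks with positive sign and with negative sign.
W+ = 1 + 2 = 3
W- = 5.5 + 5.5 + 3.5 + 3.5 = 18
(Check: W+ + W- = 21 should equal n(n+1)/2 = 21.)
Step 4: Test statistic W = min(W+, W-) = 3.
Step 5: Ties in |d|, so use the tie-corrected normal approximation.
        E[W] = n(n+1)/4 = 6*7/4 = 10.5.
        Tie groups: |d|=5 (t=2), |d|=6 (t=2); sum(t^3 - t) = 12.
        Var[W] = n(n+1)(2n+1)/24 - sum(t^3-t)/48 = 546/24 - 12/48 = 22.5.
        z = (W - E[W]) / sqrt(Var[W]) = (3 - 10.5) / 4.7434 = -1.5811.
        Two-sided p = 2*Phi(z) = 0.113846.
Step 6: alpha = 0.05. fail to reject H0.

W+ = 3, W- = 18, W = min = 3, p = 0.113846, fail to reject H0.


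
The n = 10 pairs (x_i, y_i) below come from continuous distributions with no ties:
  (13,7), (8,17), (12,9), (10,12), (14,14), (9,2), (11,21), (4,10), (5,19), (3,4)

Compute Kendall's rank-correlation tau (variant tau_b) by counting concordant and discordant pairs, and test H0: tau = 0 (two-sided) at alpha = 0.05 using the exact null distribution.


Step 1: Enumerate the 45 unordered pairs (i,j) with i<j and classify each by sign(x_j-x_i) * sign(y_j-y_i).
  (1,2):dx=-5,dy=+10->D; (1,3):dx=-1,dy=+2->D; (1,4):dx=-3,dy=+5->D; (1,5):dx=+1,dy=+7->C
  (1,6):dx=-4,dy=-5->C; (1,7):dx=-2,dy=+14->D; (1,8):dx=-9,dy=+3->D; (1,9):dx=-8,dy=+12->D
  (1,10):dx=-10,dy=-3->C; (2,3):dx=+4,dy=-8->D; (2,4):dx=+2,dy=-5->D; (2,5):dx=+6,dy=-3->D
  (2,6):dx=+1,dy=-15->D; (2,7):dx=+3,dy=+4->C; (2,8):dx=-4,dy=-7->C; (2,9):dx=-3,dy=+2->D
  (2,10):dx=-5,dy=-13->C; (3,4):dx=-2,dy=+3->D; (3,5):dx=+2,dy=+5->C; (3,6):dx=-3,dy=-7->C
  (3,7):dx=-1,dy=+12->D; (3,8):dx=-8,dy=+1->D; (3,9):dx=-7,dy=+10->D; (3,10):dx=-9,dy=-5->C
  (4,5):dx=+4,dy=+2->C; (4,6):dx=-1,dy=-10->C; (4,7):dx=+1,dy=+9->C; (4,8):dx=-6,dy=-2->C
  (4,9):dx=-5,dy=+7->D; (4,10):dx=-7,dy=-8->C; (5,6):dx=-5,dy=-12->C; (5,7):dx=-3,dy=+7->D
  (5,8):dx=-10,dy=-4->C; (5,9):dx=-9,dy=+5->D; (5,10):dx=-11,dy=-10->C; (6,7):dx=+2,dy=+19->C
  (6,8):dx=-5,dy=+8->D; (6,9):dx=-4,dy=+17->D; (6,10):dx=-6,dy=+2->D; (7,8):dx=-7,dy=-11->C
  (7,9):dx=-6,dy=-2->C; (7,10):dx=-8,dy=-17->C; (8,9):dx=+1,dy=+9->C; (8,10):dx=-1,dy=-6->C
  (9,10):dx=-2,dy=-15->C
Step 2: C = 24, D = 21, total pairs = 45.
Step 3: tau = (C - D)/(n(n-1)/2) = (24 - 21)/45 = 0.066667.
Step 4: Exact two-sided p-value (enumerate n! = 3628800 permutations of y under H0): p = 0.861801.
Step 5: alpha = 0.05. fail to reject H0.

tau_b = 0.0667 (C=24, D=21), p = 0.861801, fail to reject H0.


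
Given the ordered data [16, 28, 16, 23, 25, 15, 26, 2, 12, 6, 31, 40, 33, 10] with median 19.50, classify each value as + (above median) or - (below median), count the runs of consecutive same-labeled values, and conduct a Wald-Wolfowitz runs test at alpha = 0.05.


Step 1: Compute median = 19.50; label A = above, B = below.
Labels in order: BABAABABBBAAAB  (n_A = 7, n_B = 7)
Step 2: Count runs R = 9.
Step 3: Under H0 (random ordering), E[R] = 2*n_A*n_B/(n_A+n_B) + 1 = 2*7*7/14 + 1 = 8.0000.
        Var[R] = 2*n_A*n_B*(2*n_A*n_B - n_A - n_B) / ((n_A+n_B)^2 * (n_A+n_B-1)) = 8232/2548 = 3.2308.
        SD[R] = 1.7974.
Step 4: Continuity-corrected z = (R - 0.5 - E[R]) / SD[R] = (9 - 0.5 - 8.0000) / 1.7974 = 0.2782.
Step 5: Two-sided p-value via normal approximation = 2*(1 - Phi(|z|)) = 0.780879.
Step 6: alpha = 0.05. fail to reject H0.

R = 9, z = 0.2782, p = 0.780879, fail to reject H0.


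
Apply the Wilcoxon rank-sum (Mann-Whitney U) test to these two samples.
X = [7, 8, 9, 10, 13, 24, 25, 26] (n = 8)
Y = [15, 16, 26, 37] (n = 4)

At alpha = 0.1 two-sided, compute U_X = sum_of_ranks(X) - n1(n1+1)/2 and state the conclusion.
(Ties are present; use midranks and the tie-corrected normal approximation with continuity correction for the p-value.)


Step 1: Combine and sort all 12 observations; assign midranks.
sorted (value, group): (7,X), (8,X), (9,X), (10,X), (13,X), (15,Y), (16,Y), (24,X), (25,X), (26,X), (26,Y), (37,Y)
ranks: 7->1, 8->2, 9->3, 10->4, 13->5, 15->6, 16->7, 24->8, 25->9, 26->10.5, 26->10.5, 37->12
Step 2: Rank sum for X: R1 = 1 + 2 + 3 + 4 + 5 + 8 + 9 + 10.5 = 42.5.
Step 3: U_X = R1 - n1(n1+1)/2 = 42.5 - 8*9/2 = 42.5 - 36 = 6.5.
       U_Y = n1*n2 - U_X = 32 - 6.5 = 25.5.
Step 4: Ties are present, so use the tie-corrected normal approximation (with continuity correction) for the p-value.
Step 5: p-value = 0.125707; compare to alpha = 0.1. fail to reject H0.

U_X = 6.5, p = 0.125707, fail to reject H0 at alpha = 0.1.


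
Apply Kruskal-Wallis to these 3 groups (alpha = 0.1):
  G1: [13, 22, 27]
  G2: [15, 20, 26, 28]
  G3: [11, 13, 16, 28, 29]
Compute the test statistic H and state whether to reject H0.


Step 1: Combine all N = 12 observations and assign midranks.
sorted (value, group, rank): (11,G3,1), (13,G1,2.5), (13,G3,2.5), (15,G2,4), (16,G3,5), (20,G2,6), (22,G1,7), (26,G2,8), (27,G1,9), (28,G2,10.5), (28,G3,10.5), (29,G3,12)
Step 2: Sum ranks within each group.
R_1 = 18.5 (n_1 = 3)
R_2 = 28.5 (n_2 = 4)
R_3 = 31 (n_3 = 5)
Step 3: H = 12/(N(N+1)) * sum(R_i^2/n_i) - 3(N+1)
     = 12/(12*13) * (18.5^2/3 + 28.5^2/4 + 31^2/5) - 3*13
     = 0.076923 * 509.346 - 39
     = 0.180449.
Step 4: Ties present; correction factor C = 1 - 12/(12^3 - 12) = 0.993007. Corrected H = 0.180449 / 0.993007 = 0.181719.
Step 5: Under H0, H ~ chi^2(2); p-value = 0.913146.
Step 6: alpha = 0.1. fail to reject H0.

H = 0.1817, df = 2, p = 0.913146, fail to reject H0.


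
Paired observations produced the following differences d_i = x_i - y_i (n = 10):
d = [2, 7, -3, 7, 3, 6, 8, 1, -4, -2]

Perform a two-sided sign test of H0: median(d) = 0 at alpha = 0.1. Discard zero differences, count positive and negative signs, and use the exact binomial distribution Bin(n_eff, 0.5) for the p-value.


Step 1: Discard zero differences. Original n = 10; n_eff = number of nonzero differences = 10.
Nonzero differences (with sign): +2, +7, -3, +7, +3, +6, +8, +1, -4, -2
Step 2: Count signs: positive = 7, negative = 3.
Step 3: Under H0: P(positive) = 0.5, so the number of positives S ~ Bin(10, 0.5).
Step 4: Two-sided exact p-value = sum of Bin(10,0.5) probabilities at or below the observed probability = 0.343750.
Step 5: alpha = 0.1. fail to reject H0.

n_eff = 10, pos = 7, neg = 3, p = 0.343750, fail to reject H0.


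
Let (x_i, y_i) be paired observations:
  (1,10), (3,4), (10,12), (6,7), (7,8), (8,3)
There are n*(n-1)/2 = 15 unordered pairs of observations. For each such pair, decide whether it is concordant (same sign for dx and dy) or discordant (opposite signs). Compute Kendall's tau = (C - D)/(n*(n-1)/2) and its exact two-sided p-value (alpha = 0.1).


Step 1: Enumerate the 15 unordered pairs (i,j) with i<j and classify each by sign(x_j-x_i) * sign(y_j-y_i).
  (1,2):dx=+2,dy=-6->D; (1,3):dx=+9,dy=+2->C; (1,4):dx=+5,dy=-3->D; (1,5):dx=+6,dy=-2->D
  (1,6):dx=+7,dy=-7->D; (2,3):dx=+7,dy=+8->C; (2,4):dx=+3,dy=+3->C; (2,5):dx=+4,dy=+4->C
  (2,6):dx=+5,dy=-1->D; (3,4):dx=-4,dy=-5->C; (3,5):dx=-3,dy=-4->C; (3,6):dx=-2,dy=-9->C
  (4,5):dx=+1,dy=+1->C; (4,6):dx=+2,dy=-4->D; (5,6):dx=+1,dy=-5->D
Step 2: C = 8, D = 7, total pairs = 15.
Step 3: tau = (C - D)/(n(n-1)/2) = (8 - 7)/15 = 0.066667.
Step 4: Exact two-sided p-value (enumerate n! = 720 permutations of y under H0): p = 1.000000.
Step 5: alpha = 0.1. fail to reject H0.

tau_b = 0.0667 (C=8, D=7), p = 1.000000, fail to reject H0.


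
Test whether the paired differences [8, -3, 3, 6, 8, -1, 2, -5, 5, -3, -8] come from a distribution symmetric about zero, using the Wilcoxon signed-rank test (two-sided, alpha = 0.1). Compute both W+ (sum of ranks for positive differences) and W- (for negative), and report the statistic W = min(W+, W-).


Step 1: Drop any zero differences (none here) and take |d_i|.
|d| = [8, 3, 3, 6, 8, 1, 2, 5, 5, 3, 8]
Step 2: Midrank |d_i| (ties get averaged ranks).
ranks: |8|->10, |3|->4, |3|->4, |6|->8, |8|->10, |1|->1, |2|->2, |5|->6.5, |5|->6.5, |3|->4, |8|->10
Step 3: Attach original signs; sum ranks with positive sign and with negative sign.
W+ = 10 + 4 + 8 + 10 + 2 + 6.5 = 40.5
W- = 4 + 1 + 6.5 + 4 + 10 = 25.5
(Check: W+ + W- = 66 should equal n(n+1)/2 = 66.)
Step 4: Test statistic W = min(W+, W-) = 25.5.
Step 5: Ties in |d|, so use the tie-corrected normal approximation.
        E[W] = n(n+1)/4 = 11*12/4 = 33.
        Tie groups: |d|=3 (t=3), |d|=5 (t=2), |d|=8 (t=3); sum(t^3 - t) = 54.
        Var[W] = n(n+1)(2n+1)/24 - sum(t^3-t)/48 = 3036/24 - 54/48 = 125.375.
        z = (W - E[W]) / sqrt(Var[W]) = (25.5 - 33) / 11.1971 = -0.6698.
        Two-sided p = 2*Phi(z) = 0.502975.
Step 6: alpha = 0.1. fail to reject H0.

W+ = 40.5, W- = 25.5, W = min = 25.5, p = 0.502975, fail to reject H0.


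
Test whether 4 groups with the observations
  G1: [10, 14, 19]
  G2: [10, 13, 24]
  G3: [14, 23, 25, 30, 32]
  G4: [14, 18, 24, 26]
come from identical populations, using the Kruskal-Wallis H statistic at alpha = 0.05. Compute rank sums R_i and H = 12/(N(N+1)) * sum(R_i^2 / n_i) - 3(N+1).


Step 1: Combine all N = 15 observations and assign midranks.
sorted (value, group, rank): (10,G1,1.5), (10,G2,1.5), (13,G2,3), (14,G1,5), (14,G3,5), (14,G4,5), (18,G4,7), (19,G1,8), (23,G3,9), (24,G2,10.5), (24,G4,10.5), (25,G3,12), (26,G4,13), (30,G3,14), (32,G3,15)
Step 2: Sum ranks within each group.
R_1 = 14.5 (n_1 = 3)
R_2 = 15 (n_2 = 3)
R_3 = 55 (n_3 = 5)
R_4 = 35.5 (n_4 = 4)
Step 3: H = 12/(N(N+1)) * sum(R_i^2/n_i) - 3(N+1)
     = 12/(15*16) * (14.5^2/3 + 15^2/3 + 55^2/5 + 35.5^2/4) - 3*16
     = 0.050000 * 1065.15 - 48
     = 5.257292.
Step 4: Ties present; correction factor C = 1 - 36/(15^3 - 15) = 0.989286. Corrected H = 5.257292 / 0.989286 = 5.314230.
Step 5: Under H0, H ~ chi^2(3); p-value = 0.150182.
Step 6: alpha = 0.05. fail to reject H0.

H = 5.3142, df = 3, p = 0.150182, fail to reject H0.


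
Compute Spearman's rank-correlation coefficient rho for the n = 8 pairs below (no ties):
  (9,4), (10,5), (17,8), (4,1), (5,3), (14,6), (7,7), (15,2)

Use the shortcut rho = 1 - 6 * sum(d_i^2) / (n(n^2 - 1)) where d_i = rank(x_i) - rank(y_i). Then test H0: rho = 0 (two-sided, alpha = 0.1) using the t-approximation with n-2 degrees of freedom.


Step 1: Rank x and y separately (midranks; no ties here).
rank(x): 9->4, 10->5, 17->8, 4->1, 5->2, 14->6, 7->3, 15->7
rank(y): 4->4, 5->5, 8->8, 1->1, 3->3, 6->6, 7->7, 2->2
Step 2: d_i = R_x(i) - R_y(i); compute d_i^2.
  (4-4)^2=0, (5-5)^2=0, (8-8)^2=0, (1-1)^2=0, (2-3)^2=1, (6-6)^2=0, (3-7)^2=16, (7-2)^2=25
sum(d^2) = 42.
Step 3: rho = 1 - 6*42 / (8*(8^2 - 1)) = 1 - 252/504 = 0.500000.
Step 4: Under H0, t = rho * sqrt((n-2)/(1-rho^2)) = 1.4142 ~ t(6).
Step 5: Two-sided p-value from the t-distribution with 6 df = 0.207031.
Step 6: alpha = 0.1. fail to reject H0.

rho = 0.5000, p = 0.207031, fail to reject H0 at alpha = 0.1.


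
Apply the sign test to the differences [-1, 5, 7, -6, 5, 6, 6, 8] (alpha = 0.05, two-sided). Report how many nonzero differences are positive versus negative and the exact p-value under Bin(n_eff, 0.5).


Step 1: Discard zero differences. Original n = 8; n_eff = number of nonzero differences = 8.
Nonzero differences (with sign): -1, +5, +7, -6, +5, +6, +6, +8
Step 2: Count signs: positive = 6, negative = 2.
Step 3: Under H0: P(positive) = 0.5, so the number of positives S ~ Bin(8, 0.5).
Step 4: Two-sided exact p-value = sum of Bin(8,0.5) probabilities at or below the observed probability = 0.289062.
Step 5: alpha = 0.05. fail to reject H0.

n_eff = 8, pos = 6, neg = 2, p = 0.289062, fail to reject H0.


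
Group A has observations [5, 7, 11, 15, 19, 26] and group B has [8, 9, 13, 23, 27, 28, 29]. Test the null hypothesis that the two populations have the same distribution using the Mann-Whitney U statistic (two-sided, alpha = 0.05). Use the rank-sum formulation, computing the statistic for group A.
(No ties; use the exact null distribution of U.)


Step 1: Combine and sort all 13 observations; assign midranks.
sorted (value, group): (5,X), (7,X), (8,Y), (9,Y), (11,X), (13,Y), (15,X), (19,X), (23,Y), (26,X), (27,Y), (28,Y), (29,Y)
ranks: 5->1, 7->2, 8->3, 9->4, 11->5, 13->6, 15->7, 19->8, 23->9, 26->10, 27->11, 28->12, 29->13
Step 2: Rank sum for X: R1 = 1 + 2 + 5 + 7 + 8 + 10 = 33.
Step 3: U_X = R1 - n1(n1+1)/2 = 33 - 6*7/2 = 33 - 21 = 12.
       U_Y = n1*n2 - U_X = 42 - 12 = 30.
Step 4: No ties, so the exact null distribution of U (based on enumerating the C(13,6) = 1716 equally likely rank assignments) gives the two-sided p-value.
Step 5: p-value = 0.234266; compare to alpha = 0.05. fail to reject H0.

U_X = 12, p = 0.234266, fail to reject H0 at alpha = 0.05.


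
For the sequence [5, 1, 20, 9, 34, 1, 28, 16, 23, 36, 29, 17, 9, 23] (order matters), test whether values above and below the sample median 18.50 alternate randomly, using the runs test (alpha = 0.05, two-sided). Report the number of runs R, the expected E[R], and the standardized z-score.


Step 1: Compute median = 18.50; label A = above, B = below.
Labels in order: BBABABABAAABBA  (n_A = 7, n_B = 7)
Step 2: Count runs R = 10.
Step 3: Under H0 (random ordering), E[R] = 2*n_A*n_B/(n_A+n_B) + 1 = 2*7*7/14 + 1 = 8.0000.
        Var[R] = 2*n_A*n_B*(2*n_A*n_B - n_A - n_B) / ((n_A+n_B)^2 * (n_A+n_B-1)) = 8232/2548 = 3.2308.
        SD[R] = 1.7974.
Step 4: Continuity-corrected z = (R - 0.5 - E[R]) / SD[R] = (10 - 0.5 - 8.0000) / 1.7974 = 0.8345.
Step 5: Two-sided p-value via normal approximation = 2*(1 - Phi(|z|)) = 0.403986.
Step 6: alpha = 0.05. fail to reject H0.

R = 10, z = 0.8345, p = 0.403986, fail to reject H0.


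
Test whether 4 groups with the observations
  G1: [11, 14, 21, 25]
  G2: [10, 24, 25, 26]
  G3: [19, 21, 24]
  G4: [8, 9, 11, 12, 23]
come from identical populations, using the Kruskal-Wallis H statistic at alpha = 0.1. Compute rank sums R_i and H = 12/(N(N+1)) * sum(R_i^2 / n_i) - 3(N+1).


Step 1: Combine all N = 16 observations and assign midranks.
sorted (value, group, rank): (8,G4,1), (9,G4,2), (10,G2,3), (11,G1,4.5), (11,G4,4.5), (12,G4,6), (14,G1,7), (19,G3,8), (21,G1,9.5), (21,G3,9.5), (23,G4,11), (24,G2,12.5), (24,G3,12.5), (25,G1,14.5), (25,G2,14.5), (26,G2,16)
Step 2: Sum ranks within each group.
R_1 = 35.5 (n_1 = 4)
R_2 = 46 (n_2 = 4)
R_3 = 30 (n_3 = 3)
R_4 = 24.5 (n_4 = 5)
Step 3: H = 12/(N(N+1)) * sum(R_i^2/n_i) - 3(N+1)
     = 12/(16*17) * (35.5^2/4 + 46^2/4 + 30^2/3 + 24.5^2/5) - 3*17
     = 0.044118 * 1264.11 - 51
     = 4.769669.
Step 4: Ties present; correction factor C = 1 - 24/(16^3 - 16) = 0.994118. Corrected H = 4.769669 / 0.994118 = 4.797892.
Step 5: Under H0, H ~ chi^2(3); p-value = 0.187209.
Step 6: alpha = 0.1. fail to reject H0.

H = 4.7979, df = 3, p = 0.187209, fail to reject H0.


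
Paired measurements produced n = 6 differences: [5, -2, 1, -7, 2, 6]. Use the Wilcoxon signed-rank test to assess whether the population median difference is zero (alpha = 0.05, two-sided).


Step 1: Drop any zero differences (none here) and take |d_i|.
|d| = [5, 2, 1, 7, 2, 6]
Step 2: Midrank |d_i| (ties get averaged ranks).
ranks: |5|->4, |2|->2.5, |1|->1, |7|->6, |2|->2.5, |6|->5
Step 3: Attach original signs; sum ranks with positive sign and with negative sign.
W+ = 4 + 1 + 2.5 + 5 = 12.5
W- = 2.5 + 6 = 8.5
(Check: W+ + W- = 21 should equal n(n+1)/2 = 21.)
Step 4: Test statistic W = min(W+, W-) = 8.5.
Step 5: Ties in |d|, so use the tie-corrected normal approximation.
        E[W] = n(n+1)/4 = 6*7/4 = 10.5.
        Tie groups: |d|=2 (t=2); sum(t^3 - t) = 6.
        Var[W] = n(n+1)(2n+1)/24 - sum(t^3-t)/48 = 546/24 - 6/48 = 22.625.
        z = (W - E[W]) / sqrt(Var[W]) = (8.5 - 10.5) / 4.7566 = -0.4205.
        Two-sided p = 2*Phi(z) = 0.674142.
Step 6: alpha = 0.05. fail to reject H0.

W+ = 12.5, W- = 8.5, W = min = 8.5, p = 0.674142, fail to reject H0.


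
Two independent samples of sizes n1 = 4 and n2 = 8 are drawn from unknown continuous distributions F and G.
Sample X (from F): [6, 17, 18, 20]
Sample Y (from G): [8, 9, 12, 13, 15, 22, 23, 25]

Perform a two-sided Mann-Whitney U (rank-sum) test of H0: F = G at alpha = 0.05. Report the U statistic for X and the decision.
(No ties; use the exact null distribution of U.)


Step 1: Combine and sort all 12 observations; assign midranks.
sorted (value, group): (6,X), (8,Y), (9,Y), (12,Y), (13,Y), (15,Y), (17,X), (18,X), (20,X), (22,Y), (23,Y), (25,Y)
ranks: 6->1, 8->2, 9->3, 12->4, 13->5, 15->6, 17->7, 18->8, 20->9, 22->10, 23->11, 25->12
Step 2: Rank sum for X: R1 = 1 + 7 + 8 + 9 = 25.
Step 3: U_X = R1 - n1(n1+1)/2 = 25 - 4*5/2 = 25 - 10 = 15.
       U_Y = n1*n2 - U_X = 32 - 15 = 17.
Step 4: No ties, so the exact null distribution of U (based on enumerating the C(12,4) = 495 equally likely rank assignments) gives the two-sided p-value.
Step 5: p-value = 0.933333; compare to alpha = 0.05. fail to reject H0.

U_X = 15, p = 0.933333, fail to reject H0 at alpha = 0.05.


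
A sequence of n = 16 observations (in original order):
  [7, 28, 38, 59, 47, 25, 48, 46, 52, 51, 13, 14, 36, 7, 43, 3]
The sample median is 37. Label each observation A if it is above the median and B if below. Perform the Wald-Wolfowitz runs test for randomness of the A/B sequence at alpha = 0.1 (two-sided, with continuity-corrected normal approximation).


Step 1: Compute median = 37; label A = above, B = below.
Labels in order: BBAAABAAAABBBBAB  (n_A = 8, n_B = 8)
Step 2: Count runs R = 7.
Step 3: Under H0 (random ordering), E[R] = 2*n_A*n_B/(n_A+n_B) + 1 = 2*8*8/16 + 1 = 9.0000.
        Var[R] = 2*n_A*n_B*(2*n_A*n_B - n_A - n_B) / ((n_A+n_B)^2 * (n_A+n_B-1)) = 14336/3840 = 3.7333.
        SD[R] = 1.9322.
Step 4: Continuity-corrected z = (R + 0.5 - E[R]) / SD[R] = (7 + 0.5 - 9.0000) / 1.9322 = -0.7763.
Step 5: Two-sided p-value via normal approximation = 2*(1 - Phi(|z|)) = 0.437558.
Step 6: alpha = 0.1. fail to reject H0.

R = 7, z = -0.7763, p = 0.437558, fail to reject H0.


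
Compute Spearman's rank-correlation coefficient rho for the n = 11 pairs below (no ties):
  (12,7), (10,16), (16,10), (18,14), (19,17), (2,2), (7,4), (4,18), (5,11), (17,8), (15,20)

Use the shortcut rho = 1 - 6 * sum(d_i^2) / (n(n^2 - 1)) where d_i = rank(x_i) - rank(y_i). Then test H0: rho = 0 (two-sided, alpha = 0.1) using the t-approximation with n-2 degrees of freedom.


Step 1: Rank x and y separately (midranks; no ties here).
rank(x): 12->6, 10->5, 16->8, 18->10, 19->11, 2->1, 7->4, 4->2, 5->3, 17->9, 15->7
rank(y): 7->3, 16->8, 10->5, 14->7, 17->9, 2->1, 4->2, 18->10, 11->6, 8->4, 20->11
Step 2: d_i = R_x(i) - R_y(i); compute d_i^2.
  (6-3)^2=9, (5-8)^2=9, (8-5)^2=9, (10-7)^2=9, (11-9)^2=4, (1-1)^2=0, (4-2)^2=4, (2-10)^2=64, (3-6)^2=9, (9-4)^2=25, (7-11)^2=16
sum(d^2) = 158.
Step 3: rho = 1 - 6*158 / (11*(11^2 - 1)) = 1 - 948/1320 = 0.281818.
Step 4: Under H0, t = rho * sqrt((n-2)/(1-rho^2)) = 0.8812 ~ t(9).
Step 5: Two-sided p-value from the t-distribution with 9 df = 0.401145.
Step 6: alpha = 0.1. fail to reject H0.

rho = 0.2818, p = 0.401145, fail to reject H0 at alpha = 0.1.


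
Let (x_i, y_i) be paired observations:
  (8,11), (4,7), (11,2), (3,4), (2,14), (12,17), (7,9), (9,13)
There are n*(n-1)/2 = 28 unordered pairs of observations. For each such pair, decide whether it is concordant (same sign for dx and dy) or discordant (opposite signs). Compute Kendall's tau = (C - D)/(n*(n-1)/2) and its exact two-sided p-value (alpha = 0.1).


Step 1: Enumerate the 28 unordered pairs (i,j) with i<j and classify each by sign(x_j-x_i) * sign(y_j-y_i).
  (1,2):dx=-4,dy=-4->C; (1,3):dx=+3,dy=-9->D; (1,4):dx=-5,dy=-7->C; (1,5):dx=-6,dy=+3->D
  (1,6):dx=+4,dy=+6->C; (1,7):dx=-1,dy=-2->C; (1,8):dx=+1,dy=+2->C; (2,3):dx=+7,dy=-5->D
  (2,4):dx=-1,dy=-3->C; (2,5):dx=-2,dy=+7->D; (2,6):dx=+8,dy=+10->C; (2,7):dx=+3,dy=+2->C
  (2,8):dx=+5,dy=+6->C; (3,4):dx=-8,dy=+2->D; (3,5):dx=-9,dy=+12->D; (3,6):dx=+1,dy=+15->C
  (3,7):dx=-4,dy=+7->D; (3,8):dx=-2,dy=+11->D; (4,5):dx=-1,dy=+10->D; (4,6):dx=+9,dy=+13->C
  (4,7):dx=+4,dy=+5->C; (4,8):dx=+6,dy=+9->C; (5,6):dx=+10,dy=+3->C; (5,7):dx=+5,dy=-5->D
  (5,8):dx=+7,dy=-1->D; (6,7):dx=-5,dy=-8->C; (6,8):dx=-3,dy=-4->C; (7,8):dx=+2,dy=+4->C
Step 2: C = 17, D = 11, total pairs = 28.
Step 3: tau = (C - D)/(n(n-1)/2) = (17 - 11)/28 = 0.214286.
Step 4: Exact two-sided p-value (enumerate n! = 40320 permutations of y under H0): p = 0.548413.
Step 5: alpha = 0.1. fail to reject H0.

tau_b = 0.2143 (C=17, D=11), p = 0.548413, fail to reject H0.


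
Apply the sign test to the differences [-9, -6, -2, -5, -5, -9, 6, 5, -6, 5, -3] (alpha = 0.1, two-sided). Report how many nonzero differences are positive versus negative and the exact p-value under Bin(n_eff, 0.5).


Step 1: Discard zero differences. Original n = 11; n_eff = number of nonzero differences = 11.
Nonzero differences (with sign): -9, -6, -2, -5, -5, -9, +6, +5, -6, +5, -3
Step 2: Count signs: positive = 3, negative = 8.
Step 3: Under H0: P(positive) = 0.5, so the number of positives S ~ Bin(11, 0.5).
Step 4: Two-sided exact p-value = sum of Bin(11,0.5) probabilities at or below the observed probability = 0.226562.
Step 5: alpha = 0.1. fail to reject H0.

n_eff = 11, pos = 3, neg = 8, p = 0.226562, fail to reject H0.


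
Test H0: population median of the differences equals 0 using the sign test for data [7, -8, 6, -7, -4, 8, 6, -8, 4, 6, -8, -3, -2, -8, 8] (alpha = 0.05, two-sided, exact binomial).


Step 1: Discard zero differences. Original n = 15; n_eff = number of nonzero differences = 15.
Nonzero differences (with sign): +7, -8, +6, -7, -4, +8, +6, -8, +4, +6, -8, -3, -2, -8, +8
Step 2: Count signs: positive = 7, negative = 8.
Step 3: Under H0: P(positive) = 0.5, so the number of positives S ~ Bin(15, 0.5).
Step 4: Two-sided exact p-value = sum of Bin(15,0.5) probabilities at or below the observed probability = 1.000000.
Step 5: alpha = 0.05. fail to reject H0.

n_eff = 15, pos = 7, neg = 8, p = 1.000000, fail to reject H0.


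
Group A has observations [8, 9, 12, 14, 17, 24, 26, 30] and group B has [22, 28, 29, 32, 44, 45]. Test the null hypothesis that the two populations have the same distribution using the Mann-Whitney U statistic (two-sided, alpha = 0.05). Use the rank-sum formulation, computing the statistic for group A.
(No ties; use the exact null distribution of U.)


Step 1: Combine and sort all 14 observations; assign midranks.
sorted (value, group): (8,X), (9,X), (12,X), (14,X), (17,X), (22,Y), (24,X), (26,X), (28,Y), (29,Y), (30,X), (32,Y), (44,Y), (45,Y)
ranks: 8->1, 9->2, 12->3, 14->4, 17->5, 22->6, 24->7, 26->8, 28->9, 29->10, 30->11, 32->12, 44->13, 45->14
Step 2: Rank sum for X: R1 = 1 + 2 + 3 + 4 + 5 + 7 + 8 + 11 = 41.
Step 3: U_X = R1 - n1(n1+1)/2 = 41 - 8*9/2 = 41 - 36 = 5.
       U_Y = n1*n2 - U_X = 48 - 5 = 43.
Step 4: No ties, so the exact null distribution of U (based on enumerating the C(14,8) = 3003 equally likely rank assignments) gives the two-sided p-value.
Step 5: p-value = 0.012654; compare to alpha = 0.05. reject H0.

U_X = 5, p = 0.012654, reject H0 at alpha = 0.05.


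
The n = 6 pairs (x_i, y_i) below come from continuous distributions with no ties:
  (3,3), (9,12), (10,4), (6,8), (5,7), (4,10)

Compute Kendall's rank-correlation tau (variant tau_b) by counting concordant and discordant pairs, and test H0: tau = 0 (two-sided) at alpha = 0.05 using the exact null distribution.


Step 1: Enumerate the 15 unordered pairs (i,j) with i<j and classify each by sign(x_j-x_i) * sign(y_j-y_i).
  (1,2):dx=+6,dy=+9->C; (1,3):dx=+7,dy=+1->C; (1,4):dx=+3,dy=+5->C; (1,5):dx=+2,dy=+4->C
  (1,6):dx=+1,dy=+7->C; (2,3):dx=+1,dy=-8->D; (2,4):dx=-3,dy=-4->C; (2,5):dx=-4,dy=-5->C
  (2,6):dx=-5,dy=-2->C; (3,4):dx=-4,dy=+4->D; (3,5):dx=-5,dy=+3->D; (3,6):dx=-6,dy=+6->D
  (4,5):dx=-1,dy=-1->C; (4,6):dx=-2,dy=+2->D; (5,6):dx=-1,dy=+3->D
Step 2: C = 9, D = 6, total pairs = 15.
Step 3: tau = (C - D)/(n(n-1)/2) = (9 - 6)/15 = 0.200000.
Step 4: Exact two-sided p-value (enumerate n! = 720 permutations of y under H0): p = 0.719444.
Step 5: alpha = 0.05. fail to reject H0.

tau_b = 0.2000 (C=9, D=6), p = 0.719444, fail to reject H0.


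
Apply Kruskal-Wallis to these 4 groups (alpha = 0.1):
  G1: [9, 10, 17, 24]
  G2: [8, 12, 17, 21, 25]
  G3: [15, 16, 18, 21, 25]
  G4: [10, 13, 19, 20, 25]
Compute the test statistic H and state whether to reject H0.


Step 1: Combine all N = 19 observations and assign midranks.
sorted (value, group, rank): (8,G2,1), (9,G1,2), (10,G1,3.5), (10,G4,3.5), (12,G2,5), (13,G4,6), (15,G3,7), (16,G3,8), (17,G1,9.5), (17,G2,9.5), (18,G3,11), (19,G4,12), (20,G4,13), (21,G2,14.5), (21,G3,14.5), (24,G1,16), (25,G2,18), (25,G3,18), (25,G4,18)
Step 2: Sum ranks within each group.
R_1 = 31 (n_1 = 4)
R_2 = 48 (n_2 = 5)
R_3 = 58.5 (n_3 = 5)
R_4 = 52.5 (n_4 = 5)
Step 3: H = 12/(N(N+1)) * sum(R_i^2/n_i) - 3(N+1)
     = 12/(19*20) * (31^2/4 + 48^2/5 + 58.5^2/5 + 52.5^2/5) - 3*20
     = 0.031579 * 1936.75 - 60
     = 1.160526.
Step 4: Ties present; correction factor C = 1 - 42/(19^3 - 19) = 0.993860. Corrected H = 1.160526 / 0.993860 = 1.167696.
Step 5: Under H0, H ~ chi^2(3); p-value = 0.760762.
Step 6: alpha = 0.1. fail to reject H0.

H = 1.1677, df = 3, p = 0.760762, fail to reject H0.


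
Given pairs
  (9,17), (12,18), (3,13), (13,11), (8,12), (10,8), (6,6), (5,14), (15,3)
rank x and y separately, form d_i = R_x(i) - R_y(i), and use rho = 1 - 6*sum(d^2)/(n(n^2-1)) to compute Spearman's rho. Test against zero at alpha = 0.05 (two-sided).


Step 1: Rank x and y separately (midranks; no ties here).
rank(x): 9->5, 12->7, 3->1, 13->8, 8->4, 10->6, 6->3, 5->2, 15->9
rank(y): 17->8, 18->9, 13->6, 11->4, 12->5, 8->3, 6->2, 14->7, 3->1
Step 2: d_i = R_x(i) - R_y(i); compute d_i^2.
  (5-8)^2=9, (7-9)^2=4, (1-6)^2=25, (8-4)^2=16, (4-5)^2=1, (6-3)^2=9, (3-2)^2=1, (2-7)^2=25, (9-1)^2=64
sum(d^2) = 154.
Step 3: rho = 1 - 6*154 / (9*(9^2 - 1)) = 1 - 924/720 = -0.283333.
Step 4: Under H0, t = rho * sqrt((n-2)/(1-rho^2)) = -0.7817 ~ t(7).
Step 5: Two-sided p-value from the t-distribution with 7 df = 0.460030.
Step 6: alpha = 0.05. fail to reject H0.

rho = -0.2833, p = 0.460030, fail to reject H0 at alpha = 0.05.
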